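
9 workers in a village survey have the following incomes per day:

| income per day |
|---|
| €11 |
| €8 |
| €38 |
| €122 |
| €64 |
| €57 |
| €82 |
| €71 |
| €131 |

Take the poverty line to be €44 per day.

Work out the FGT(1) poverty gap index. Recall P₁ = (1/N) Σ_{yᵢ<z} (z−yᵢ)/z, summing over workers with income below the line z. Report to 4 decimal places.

Below z: €8, €11, €38 (q = 3 of N = 9).
Normalized shortfalls: (44−8)/44 = 0.8182; (44−11)/44 = 0.7500; (44−38)/44 = 0.1364.
Σ = 1.704545. Dividing by the full population N = 9 gives P₁ = 0.1894.

0.1894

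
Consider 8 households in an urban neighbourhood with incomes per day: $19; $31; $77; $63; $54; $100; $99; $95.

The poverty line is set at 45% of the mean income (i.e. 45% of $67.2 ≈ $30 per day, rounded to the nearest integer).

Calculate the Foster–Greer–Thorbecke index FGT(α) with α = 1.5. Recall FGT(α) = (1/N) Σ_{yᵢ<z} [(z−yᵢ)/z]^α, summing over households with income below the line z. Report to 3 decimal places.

Below the line: $19 (q = 1 of N = 8).
Normalized shortfalls: (30−19)/30 = 0.3667.
Raised to α = 1.5: 0.22203.
Sum = 0.222028; FGT(1.5) = 0.222028 / 8 = 0.028.

0.028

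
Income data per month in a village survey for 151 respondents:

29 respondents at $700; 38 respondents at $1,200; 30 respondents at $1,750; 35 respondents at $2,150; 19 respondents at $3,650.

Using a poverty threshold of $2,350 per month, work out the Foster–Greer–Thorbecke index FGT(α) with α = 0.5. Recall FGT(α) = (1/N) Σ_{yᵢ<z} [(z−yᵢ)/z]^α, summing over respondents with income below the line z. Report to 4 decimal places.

0.5050

Below z: 29×$700, 38×$1,200, 30×$1,750, 35×$2,150 (q = 132 of N = 151).
Shortfall ratios: (2350−700)/2350 = 0.7021 (×29); (2350−1200)/2350 = 0.4894 (×38); (2350−1750)/2350 = 0.2553 (×30); (2350−2150)/2350 = 0.0851 (×35).
Raised to α = 0.5: 0.83793 (×29); 0.69954 (×38); 0.50529 (×30); 0.29173 (×35).
Sum = 76.251940; FGT(0.5) = 76.251940 / 151 = 0.5050.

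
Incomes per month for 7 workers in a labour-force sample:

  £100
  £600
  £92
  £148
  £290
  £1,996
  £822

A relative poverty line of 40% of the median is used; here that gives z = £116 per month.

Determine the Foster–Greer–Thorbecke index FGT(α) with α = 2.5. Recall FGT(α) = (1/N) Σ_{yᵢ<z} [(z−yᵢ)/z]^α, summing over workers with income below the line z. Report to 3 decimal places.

0.004

Incomes under z: £92, £100 (q = 2 of N = 7).
Gap ratios (z−y)/z: (116−92)/116 = 0.2069; (116−100)/116 = 0.1379.
Raised to α = 2.5: 0.01947; 0.00707.
Sum = 0.026536; FGT(2.5) = 0.026536 / 7 = 0.004.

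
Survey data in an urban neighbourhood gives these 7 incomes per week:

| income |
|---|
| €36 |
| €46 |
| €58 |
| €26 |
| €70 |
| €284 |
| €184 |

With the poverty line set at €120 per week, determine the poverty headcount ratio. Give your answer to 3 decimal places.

0.714

5 of the 7 workers have income below €120.
H = 5/7 = 0.714.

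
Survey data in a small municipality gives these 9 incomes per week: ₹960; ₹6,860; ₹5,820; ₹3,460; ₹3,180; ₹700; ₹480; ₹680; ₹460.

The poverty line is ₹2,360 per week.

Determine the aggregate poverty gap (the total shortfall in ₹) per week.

₹8,520

Poor units: ₹460, ₹480, ₹680, ₹700, ₹960 (q = 5 of N = 9).
Individual gaps: 2360−460 = 1900; 2360−480 = 1880; 2360−680 = 1680; 2360−700 = 1660; 2360−960 = 1400.
Aggregate gap = ₹8,520.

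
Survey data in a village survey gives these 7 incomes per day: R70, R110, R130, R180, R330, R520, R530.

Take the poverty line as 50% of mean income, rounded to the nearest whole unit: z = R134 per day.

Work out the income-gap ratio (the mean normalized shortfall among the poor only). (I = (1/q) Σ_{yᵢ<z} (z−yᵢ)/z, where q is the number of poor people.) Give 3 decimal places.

0.229

Below the line: R70, R110, R130 (q = 3 of N = 7).
Shortfall ratios (z−y)/z: 0.4776, 0.1791, 0.0299; sum = 0.686567.
I averages over the q = 3 poor units only: 0.686567 / 3 = 0.229.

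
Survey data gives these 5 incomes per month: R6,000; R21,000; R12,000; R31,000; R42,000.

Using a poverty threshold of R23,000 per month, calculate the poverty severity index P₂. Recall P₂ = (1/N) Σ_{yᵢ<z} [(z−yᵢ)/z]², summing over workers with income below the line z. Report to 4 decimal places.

Incomes under z: R6,000, R12,000, R21,000 (q = 3 of N = 5).
Relative gaps: (23000−6000)/23000 = 0.7391; (23000−12000)/23000 = 0.4783; (23000−21000)/23000 = 0.0870.
Squared: 0.5463; 0.2287; 0.0076.
Sum = 0.782609; P₂ = 0.782609 / 5 = 0.1565.

0.1565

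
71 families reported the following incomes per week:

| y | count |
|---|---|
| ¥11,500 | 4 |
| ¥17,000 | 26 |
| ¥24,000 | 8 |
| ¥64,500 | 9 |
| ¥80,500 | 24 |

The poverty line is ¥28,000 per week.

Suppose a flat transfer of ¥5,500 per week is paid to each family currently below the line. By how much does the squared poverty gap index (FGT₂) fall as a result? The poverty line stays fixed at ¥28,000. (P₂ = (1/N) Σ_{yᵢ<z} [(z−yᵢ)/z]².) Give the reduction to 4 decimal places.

Before: below the line — 4×¥11,500, 26×¥17,000, 8×¥24,000; squared poverty gap index (FGT₂) = 0.078381.
After the ¥5,500 transfer: below the line — 4×¥17,000, 26×¥22,500; squared poverty gap index (FGT₂) = 0.022824.
Reduction = 0.078381 − 0.022824 = 0.0556.

0.0556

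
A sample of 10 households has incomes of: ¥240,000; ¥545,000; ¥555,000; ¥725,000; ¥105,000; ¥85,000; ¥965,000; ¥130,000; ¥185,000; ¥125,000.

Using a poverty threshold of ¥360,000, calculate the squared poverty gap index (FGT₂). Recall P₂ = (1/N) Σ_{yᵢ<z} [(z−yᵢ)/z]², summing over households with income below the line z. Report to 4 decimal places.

0.2267

Below z: ¥85,000, ¥105,000, ¥125,000, ¥130,000, ¥185,000, ¥240,000 (q = 6 of N = 10).
Gap ratios (z−y)/z: (360000−85000)/360000 = 0.7639; (360000−105000)/360000 = 0.7083; (360000−125000)/360000 = 0.6528; (360000−130000)/360000 = 0.6389; (360000−185000)/360000 = 0.4861; (360000−240000)/360000 = 0.3333.
Squared: 0.5835; 0.5017; 0.4261; 0.4082; 0.2363; 0.1111.
Sum = 2.266975; P₂ = 2.266975 / 10 = 0.2267.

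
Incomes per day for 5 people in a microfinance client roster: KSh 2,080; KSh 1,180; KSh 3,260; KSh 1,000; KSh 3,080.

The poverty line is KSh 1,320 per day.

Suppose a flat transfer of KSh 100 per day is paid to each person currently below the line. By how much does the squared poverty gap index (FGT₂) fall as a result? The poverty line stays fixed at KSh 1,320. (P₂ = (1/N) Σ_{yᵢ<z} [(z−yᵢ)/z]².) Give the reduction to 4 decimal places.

Before: below the line — KSh 1,000, KSh 1,180; squared poverty gap index (FGT₂) = 0.014004.
After the KSh 100 transfer: below the line — KSh 1,100, KSh 1,280; squared poverty gap index (FGT₂) = 0.005739.
Reduction = 0.014004 − 0.005739 = 0.0083.

0.0083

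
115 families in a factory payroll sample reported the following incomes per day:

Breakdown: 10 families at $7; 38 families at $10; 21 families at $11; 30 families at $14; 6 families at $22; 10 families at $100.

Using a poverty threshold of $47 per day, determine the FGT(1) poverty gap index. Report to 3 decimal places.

0.685

Below z: 10×$7, 38×$10, 21×$11, 30×$14, 6×$22 (q = 105 of N = 115).
Relative gaps: (47−7)/47 = 0.8511 (×10); (47−10)/47 = 0.7872 (×38); (47−11)/47 = 0.7660 (×21); (47−14)/47 = 0.7021 (×30); (47−22)/47 = 0.5319 (×6).
Sum of shortfalls = 78.765957; P₁ averages over all N: 78.765957 / 115 = 0.685.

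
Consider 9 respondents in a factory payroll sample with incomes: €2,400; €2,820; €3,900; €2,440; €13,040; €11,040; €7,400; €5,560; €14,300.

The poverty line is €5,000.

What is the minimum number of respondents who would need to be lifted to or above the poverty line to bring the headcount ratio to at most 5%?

4

4 of the 9 respondents are poor, so H = 4/9 = 0.444.
A headcount ratio of at most 5% allows at most ⌊0.05 × 9⌋ = 0 poor respondents.
So at least 4 − 0 = 4 must be lifted.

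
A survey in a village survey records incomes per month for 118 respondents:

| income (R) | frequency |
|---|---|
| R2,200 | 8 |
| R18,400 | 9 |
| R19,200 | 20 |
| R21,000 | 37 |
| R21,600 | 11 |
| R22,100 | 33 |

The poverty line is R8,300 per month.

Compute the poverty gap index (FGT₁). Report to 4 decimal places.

0.0498

Incomes under z: 8×R2,200 (q = 8 of N = 118).
Normalized shortfalls: (8300−2200)/8300 = 0.7349 (×8).
Sum of shortfalls = 5.879518; P₁ averages over all N: 5.879518 / 118 = 0.0498.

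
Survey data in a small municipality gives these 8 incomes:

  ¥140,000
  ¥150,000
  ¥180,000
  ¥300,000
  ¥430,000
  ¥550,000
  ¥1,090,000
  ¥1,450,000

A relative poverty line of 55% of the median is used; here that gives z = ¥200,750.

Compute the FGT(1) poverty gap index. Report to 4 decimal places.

Incomes under z: ¥140,000, ¥150,000, ¥180,000 (q = 3 of N = 8).
Shortfall ratios: (200750−140000)/200750 = 0.3026; (200750−150000)/200750 = 0.2528; (200750−180000)/200750 = 0.1034.
Σ = 0.658780. Dividing by the full population N = 8 gives P₁ = 0.0823.

0.0823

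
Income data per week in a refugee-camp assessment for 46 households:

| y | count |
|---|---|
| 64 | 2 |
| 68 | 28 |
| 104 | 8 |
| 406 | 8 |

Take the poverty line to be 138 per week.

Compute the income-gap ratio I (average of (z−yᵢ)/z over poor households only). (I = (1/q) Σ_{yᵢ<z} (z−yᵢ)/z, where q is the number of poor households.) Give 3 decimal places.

0.454

Below the line: 2×64, 28×68, 8×104 (q = 38 of N = 46).
Shortfall ratios (z−y)/z: 0.5362 (×2), 0.5072 (×28), 0.2464 (×8); sum = 17.246377.
I averages over the q = 38 poor units only: 17.246377 / 38 = 0.454.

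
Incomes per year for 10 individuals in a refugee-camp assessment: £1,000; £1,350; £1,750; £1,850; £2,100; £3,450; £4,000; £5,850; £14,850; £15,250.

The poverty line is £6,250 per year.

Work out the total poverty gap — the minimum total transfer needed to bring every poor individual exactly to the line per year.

£28,650

Below z: £1,000, £1,350, £1,750, £1,850, £2,100, £3,450, £4,000, £5,850 (q = 8 of N = 10).
Individual gaps: 6250−1000 = 5250; 6250−1350 = 4900; 6250−1750 = 4500; 6250−1850 = 4400; 6250−2100 = 4150; 6250−3450 = 2800; 6250−4000 = 2250; 6250−5850 = 400.
Aggregate gap = £28,650.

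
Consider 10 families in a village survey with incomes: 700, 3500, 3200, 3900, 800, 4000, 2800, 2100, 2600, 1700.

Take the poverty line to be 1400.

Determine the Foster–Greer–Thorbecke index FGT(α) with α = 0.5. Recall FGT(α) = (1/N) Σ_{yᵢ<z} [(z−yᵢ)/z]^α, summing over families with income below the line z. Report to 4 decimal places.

Below the line: 700, 800 (q = 2 of N = 10).
Normalized shortfalls: (1400−700)/1400 = 0.5000; (1400−800)/1400 = 0.4286.
Raised to α = 0.5: 0.70711; 0.65465.
Sum = 1.361760; FGT(0.5) = 1.361760 / 10 = 0.1362.

0.1362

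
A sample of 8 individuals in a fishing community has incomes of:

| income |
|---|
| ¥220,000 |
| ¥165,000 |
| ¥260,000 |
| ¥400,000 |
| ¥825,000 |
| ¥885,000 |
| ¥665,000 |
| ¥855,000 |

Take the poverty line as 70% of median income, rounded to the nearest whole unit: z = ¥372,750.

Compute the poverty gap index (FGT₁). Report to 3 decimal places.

0.159

Poor units: ¥165,000, ¥220,000, ¥260,000 (q = 3 of N = 8).
Gap ratios (z−y)/z: (372750−165000)/372750 = 0.5573; (372750−220000)/372750 = 0.4098; (372750−260000)/372750 = 0.3025.
Sum of shortfalls = 1.269618; P₁ averages over all N: 1.269618 / 8 = 0.159.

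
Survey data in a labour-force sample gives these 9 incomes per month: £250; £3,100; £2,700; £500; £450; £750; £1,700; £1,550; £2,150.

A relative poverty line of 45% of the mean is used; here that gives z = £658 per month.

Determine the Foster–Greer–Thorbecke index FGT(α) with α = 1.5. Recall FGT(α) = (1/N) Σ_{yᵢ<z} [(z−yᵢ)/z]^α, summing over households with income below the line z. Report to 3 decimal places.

Incomes under z: £250, £450, £500 (q = 3 of N = 9).
Relative gaps: (658−250)/658 = 0.6201; (658−450)/658 = 0.3161; (658−500)/658 = 0.2401.
Raised to α = 1.5: 0.48826; 0.17773; 0.11766.
Sum = 0.783653; FGT(1.5) = 0.783653 / 9 = 0.087.

0.087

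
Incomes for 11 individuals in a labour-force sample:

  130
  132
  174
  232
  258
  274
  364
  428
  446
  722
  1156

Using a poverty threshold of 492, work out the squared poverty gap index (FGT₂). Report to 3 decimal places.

0.208

Below the line: 130, 132, 174, 232, 258, 274, 364, 428, 446 (q = 9 of N = 11).
Shortfall ratios: (492−130)/492 = 0.7358; (492−132)/492 = 0.7317; (492−174)/492 = 0.6463; (492−232)/492 = 0.5285; (492−258)/492 = 0.4756; (492−274)/492 = 0.4431; (492−364)/492 = 0.2602; (492−428)/492 = 0.1301; (492−446)/492 = 0.0935.
Squared: 0.5414; 0.5354; 0.4178; 0.2793; 0.2262; 0.1963; 0.0677; 0.0169; 0.0087.
Sum = 2.289659; P₂ = 2.289659 / 11 = 0.208.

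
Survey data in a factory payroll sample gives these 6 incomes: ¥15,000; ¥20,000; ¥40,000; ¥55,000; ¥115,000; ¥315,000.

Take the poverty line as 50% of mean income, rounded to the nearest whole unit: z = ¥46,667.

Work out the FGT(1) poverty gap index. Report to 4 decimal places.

0.2321

Poor units: ¥15,000, ¥20,000, ¥40,000 (q = 3 of N = 6).
Gap ratios (z−y)/z: (46667−15000)/46667 = 0.6786; (46667−20000)/46667 = 0.5714; (46667−40000)/46667 = 0.1429.
Σ = 1.392869. Dividing by the full population N = 6 gives P₁ = 0.2321.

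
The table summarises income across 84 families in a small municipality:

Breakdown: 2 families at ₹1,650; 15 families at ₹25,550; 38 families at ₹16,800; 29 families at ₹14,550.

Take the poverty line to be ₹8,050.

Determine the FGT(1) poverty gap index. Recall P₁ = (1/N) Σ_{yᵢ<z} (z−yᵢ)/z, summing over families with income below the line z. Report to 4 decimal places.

0.0189

Poor units: 2×₹1,650 (q = 2 of N = 84).
Normalized shortfalls: (8050−1650)/8050 = 0.7950 (×2).
Sum of shortfalls = 1.590062; P₁ averages over all N: 1.590062 / 84 = 0.0189.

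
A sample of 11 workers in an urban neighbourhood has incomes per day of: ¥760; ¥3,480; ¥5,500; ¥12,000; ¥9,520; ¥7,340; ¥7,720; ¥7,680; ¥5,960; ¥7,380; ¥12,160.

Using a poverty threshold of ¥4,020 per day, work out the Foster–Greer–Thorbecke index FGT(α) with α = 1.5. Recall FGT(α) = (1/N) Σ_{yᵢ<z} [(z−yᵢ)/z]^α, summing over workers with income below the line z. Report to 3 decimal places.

Below the line: ¥760, ¥3,480 (q = 2 of N = 11).
Normalized shortfalls: (4020−760)/4020 = 0.8109; (4020−3480)/4020 = 0.1343.
Raised to α = 1.5: 0.73028; 0.04923.
Sum = 0.779509; FGT(1.5) = 0.779509 / 11 = 0.071.

0.071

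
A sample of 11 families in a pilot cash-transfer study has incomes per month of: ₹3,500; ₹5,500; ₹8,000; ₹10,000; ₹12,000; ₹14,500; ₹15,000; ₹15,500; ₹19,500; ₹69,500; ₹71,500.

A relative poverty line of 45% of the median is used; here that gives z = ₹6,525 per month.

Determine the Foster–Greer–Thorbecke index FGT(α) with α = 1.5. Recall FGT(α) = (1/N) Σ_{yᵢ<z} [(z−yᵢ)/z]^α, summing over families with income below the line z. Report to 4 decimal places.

Below the line: ₹3,500, ₹5,500 (q = 2 of N = 11).
Shortfall ratios: (6525−3500)/6525 = 0.4636; (6525−5500)/6525 = 0.1571.
Raised to α = 1.5: 0.31566; 0.06226.
Sum = 0.377919; FGT(1.5) = 0.377919 / 11 = 0.0344.

0.0344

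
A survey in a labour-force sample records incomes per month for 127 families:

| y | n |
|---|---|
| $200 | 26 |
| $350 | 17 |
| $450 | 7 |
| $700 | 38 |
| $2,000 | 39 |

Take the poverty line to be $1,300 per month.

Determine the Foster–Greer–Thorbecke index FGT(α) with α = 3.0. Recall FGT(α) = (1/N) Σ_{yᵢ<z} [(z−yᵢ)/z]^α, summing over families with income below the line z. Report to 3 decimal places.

0.221

Below z: 26×$200, 17×$350, 7×$450, 38×$700 (q = 88 of N = 127).
Shortfall ratios: (1300−200)/1300 = 0.8462 (×26); (1300−350)/1300 = 0.7308 (×17); (1300−450)/1300 = 0.6538 (×7); (1300−700)/1300 = 0.4615 (×38).
Raised to α = 3.0: 0.60583 (×26); 0.39025 (×17); 0.27953 (×7); 0.09832 (×38).
Sum = 28.078402; FGT(3.0) = 28.078402 / 127 = 0.221.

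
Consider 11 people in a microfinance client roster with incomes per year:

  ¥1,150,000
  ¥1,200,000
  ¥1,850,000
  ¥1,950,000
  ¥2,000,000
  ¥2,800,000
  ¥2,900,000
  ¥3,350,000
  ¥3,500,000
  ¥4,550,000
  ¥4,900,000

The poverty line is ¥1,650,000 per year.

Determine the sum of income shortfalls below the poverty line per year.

Below the line: ¥1,150,000, ¥1,200,000 (q = 2 of N = 11).
Individual gaps: 1650000−1150000 = 500000; 1650000−1200000 = 450000.
Aggregate gap = ¥950,000.

¥950,000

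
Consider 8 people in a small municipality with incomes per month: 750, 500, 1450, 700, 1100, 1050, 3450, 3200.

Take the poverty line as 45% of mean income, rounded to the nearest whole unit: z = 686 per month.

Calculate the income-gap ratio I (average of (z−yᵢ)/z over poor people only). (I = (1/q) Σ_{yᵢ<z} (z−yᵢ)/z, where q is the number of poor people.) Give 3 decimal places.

Below the line: 500 (q = 1 of N = 8).
Shortfall ratios (z−y)/z: 0.2711; sum = 0.271137.
I averages over the q = 1 poor units only: 0.271137 / 1 = 0.271.

0.271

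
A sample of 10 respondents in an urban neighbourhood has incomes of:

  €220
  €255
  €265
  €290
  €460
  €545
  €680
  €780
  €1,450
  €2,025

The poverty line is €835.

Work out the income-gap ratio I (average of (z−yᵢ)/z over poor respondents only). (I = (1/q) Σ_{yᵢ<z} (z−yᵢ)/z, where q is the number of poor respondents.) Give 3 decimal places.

Incomes under z: €220, €255, €265, €290, €460, €545, €680, €780 (q = 8 of N = 10).
Shortfall ratios (z−y)/z: 0.7365, 0.6946, 0.6826, 0.6527, 0.4491, 0.3473, 0.1856, 0.0659; sum = 3.814371.
The income-gap ratio divides by q (the poor only): 3.814371 / 8 = 0.477.

0.477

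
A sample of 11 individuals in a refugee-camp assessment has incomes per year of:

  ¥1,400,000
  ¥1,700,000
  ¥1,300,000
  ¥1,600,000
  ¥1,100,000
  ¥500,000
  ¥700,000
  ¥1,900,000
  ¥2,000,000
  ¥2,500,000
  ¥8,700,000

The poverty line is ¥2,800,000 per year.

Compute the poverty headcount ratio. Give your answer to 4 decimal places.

0.9091

10 of the 11 individuals have income below ¥2,800,000.
H = 10/11 = 0.9091.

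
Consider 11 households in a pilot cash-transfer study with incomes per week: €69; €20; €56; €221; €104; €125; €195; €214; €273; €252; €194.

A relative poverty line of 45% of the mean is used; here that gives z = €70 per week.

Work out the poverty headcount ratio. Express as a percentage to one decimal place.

27.3%

3 of the 11 households have income below €70.
H = 3/11 = 27.3%.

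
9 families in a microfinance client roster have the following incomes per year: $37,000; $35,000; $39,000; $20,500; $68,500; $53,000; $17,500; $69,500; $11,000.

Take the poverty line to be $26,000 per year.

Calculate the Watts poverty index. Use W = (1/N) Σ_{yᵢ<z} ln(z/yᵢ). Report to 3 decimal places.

Below z: $11,000, $17,500, $20,500 (q = 3 of N = 9).
Log gaps: ln(26000/11000) = 0.8602; ln(26000/17500) = 0.3959; ln(26000/20500) = 0.2377.
W = 1.493769 / 9 = 0.166.

0.166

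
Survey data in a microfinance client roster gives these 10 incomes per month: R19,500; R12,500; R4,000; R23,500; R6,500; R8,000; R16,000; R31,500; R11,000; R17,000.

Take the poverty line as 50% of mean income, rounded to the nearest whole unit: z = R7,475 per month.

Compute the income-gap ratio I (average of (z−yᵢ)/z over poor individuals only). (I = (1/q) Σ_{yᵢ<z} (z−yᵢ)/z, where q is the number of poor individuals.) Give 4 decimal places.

0.2977

Incomes under z: R4,000, R6,500 (q = 2 of N = 10).
Relative gaps: 0.4649, 0.1304; sum = 0.595318.
The income-gap ratio divides by q (the poor only): 0.595318 / 2 = 0.2977.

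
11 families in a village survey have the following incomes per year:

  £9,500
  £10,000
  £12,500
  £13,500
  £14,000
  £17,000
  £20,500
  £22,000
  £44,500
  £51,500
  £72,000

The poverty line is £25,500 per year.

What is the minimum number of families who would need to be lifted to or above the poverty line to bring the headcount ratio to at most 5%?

Currently q = 8 of N = 11 are below the line (H = 0.727).
A headcount ratio of at most 5% allows at most ⌊0.05 × 11⌋ = 0 poor families.
So at least 8 − 0 = 8 must be lifted.

8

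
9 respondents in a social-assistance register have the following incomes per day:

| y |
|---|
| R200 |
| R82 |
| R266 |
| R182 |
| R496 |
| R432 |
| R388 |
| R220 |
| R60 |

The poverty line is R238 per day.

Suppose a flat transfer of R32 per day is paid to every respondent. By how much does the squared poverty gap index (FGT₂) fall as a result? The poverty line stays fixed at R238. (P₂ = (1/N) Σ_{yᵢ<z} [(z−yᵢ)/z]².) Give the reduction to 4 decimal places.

0.0463

Before: below the line — R60, R82, R182, R200, R220; squared poverty gap index (FGT₂) = 0.119507.
After the R32 transfer: below the line — R92, R114, R214, R232; squared poverty gap index (FGT₂) = 0.073174.
Reduction = 0.119507 − 0.073174 = 0.0463.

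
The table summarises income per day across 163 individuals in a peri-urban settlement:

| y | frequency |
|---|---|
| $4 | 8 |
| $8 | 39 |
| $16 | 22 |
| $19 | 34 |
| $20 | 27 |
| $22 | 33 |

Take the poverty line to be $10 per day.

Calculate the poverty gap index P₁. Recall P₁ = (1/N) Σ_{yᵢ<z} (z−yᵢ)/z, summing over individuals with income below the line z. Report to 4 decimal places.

0.0773

Below the line: 8×$4, 39×$8 (q = 47 of N = 163).
Normalized shortfalls: (10−4)/10 = 0.6000 (×8); (10−8)/10 = 0.2000 (×39).
Σ = 12.600000. Dividing by the full population N = 163 gives P₁ = 0.0773.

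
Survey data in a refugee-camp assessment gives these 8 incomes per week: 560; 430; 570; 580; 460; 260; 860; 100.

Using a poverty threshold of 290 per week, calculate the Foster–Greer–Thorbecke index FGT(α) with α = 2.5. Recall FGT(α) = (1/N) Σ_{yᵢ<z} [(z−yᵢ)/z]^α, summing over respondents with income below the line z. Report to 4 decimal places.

Incomes under z: 100, 260 (q = 2 of N = 8).
Gap ratios (z−y)/z: (290−100)/290 = 0.6552; (290−260)/290 = 0.1034.
Raised to α = 2.5: 0.34745; 0.00344.
Sum = 0.350889; FGT(2.5) = 0.350889 / 8 = 0.0439.

0.0439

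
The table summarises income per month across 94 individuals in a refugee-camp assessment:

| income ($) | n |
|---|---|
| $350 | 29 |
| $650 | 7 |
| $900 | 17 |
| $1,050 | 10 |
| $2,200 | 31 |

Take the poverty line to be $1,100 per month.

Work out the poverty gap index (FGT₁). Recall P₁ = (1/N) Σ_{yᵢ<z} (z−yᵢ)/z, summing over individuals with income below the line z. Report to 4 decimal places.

0.2785

Incomes under z: 29×$350, 7×$650, 17×$900, 10×$1,050 (q = 63 of N = 94).
Gap ratios (z−y)/z: (1100−350)/1100 = 0.6818 (×29); (1100−650)/1100 = 0.4091 (×7); (1100−900)/1100 = 0.1818 (×17); (1100−1050)/1100 = 0.0455 (×10).
Sum of shortfalls = 26.181818; P₁ averages over all N: 26.181818 / 94 = 0.2785.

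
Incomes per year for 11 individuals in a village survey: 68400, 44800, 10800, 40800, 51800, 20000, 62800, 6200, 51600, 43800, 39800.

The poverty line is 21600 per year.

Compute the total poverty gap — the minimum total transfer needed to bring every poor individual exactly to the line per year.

27800

Incomes under z: 6200, 10800, 20000 (q = 3 of N = 11).
Individual gaps: 21600−6200 = 15400; 21600−10800 = 10800; 21600−20000 = 1600.
Aggregate gap = 27800.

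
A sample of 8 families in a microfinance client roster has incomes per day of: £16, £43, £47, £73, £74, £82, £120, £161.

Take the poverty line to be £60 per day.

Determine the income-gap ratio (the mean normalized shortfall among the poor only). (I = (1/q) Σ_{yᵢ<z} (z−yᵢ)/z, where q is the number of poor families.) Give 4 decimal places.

Incomes under z: £16, £43, £47 (q = 3 of N = 8).
Relative gaps: 0.7333, 0.2833, 0.2167; sum = 1.233333.
The income-gap ratio divides by q (the poor only): 1.233333 / 3 = 0.4111.

0.4111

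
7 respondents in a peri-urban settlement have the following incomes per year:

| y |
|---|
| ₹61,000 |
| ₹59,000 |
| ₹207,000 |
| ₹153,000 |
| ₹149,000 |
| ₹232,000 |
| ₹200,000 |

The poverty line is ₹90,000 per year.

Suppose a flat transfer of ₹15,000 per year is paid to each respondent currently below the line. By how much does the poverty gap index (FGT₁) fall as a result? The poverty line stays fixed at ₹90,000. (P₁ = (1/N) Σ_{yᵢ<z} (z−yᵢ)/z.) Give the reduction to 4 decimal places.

0.0476

Before: below the line — ₹59,000, ₹61,000; poverty gap index (FGT₁) = 0.095238.
After the ₹15,000 transfer: below the line — ₹74,000, ₹76,000; poverty gap index (FGT₁) = 0.047619.
Reduction = 0.095238 − 0.047619 = 0.0476.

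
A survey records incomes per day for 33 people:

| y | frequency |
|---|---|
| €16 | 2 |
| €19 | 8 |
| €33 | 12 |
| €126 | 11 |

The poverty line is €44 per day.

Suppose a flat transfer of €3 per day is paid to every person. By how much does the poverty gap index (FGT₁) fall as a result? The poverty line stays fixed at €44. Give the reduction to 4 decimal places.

Before: below the line — 2×€16, 8×€19, 12×€33; poverty gap index (FGT₁) = 0.267218.
After the €3 transfer: below the line — 2×€19, 8×€22, 12×€36; poverty gap index (FGT₁) = 0.221763.
Reduction = 0.267218 − 0.221763 = 0.0455.

0.0455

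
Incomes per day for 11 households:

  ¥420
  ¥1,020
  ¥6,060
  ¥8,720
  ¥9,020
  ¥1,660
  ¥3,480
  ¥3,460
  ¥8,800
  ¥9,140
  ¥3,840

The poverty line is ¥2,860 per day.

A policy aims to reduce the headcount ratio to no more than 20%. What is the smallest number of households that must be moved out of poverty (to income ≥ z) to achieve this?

3 of the 11 households are poor, so H = 3/11 = 0.273.
A headcount ratio of at most 20% allows at most ⌊0.20 × 11⌋ = 2 poor households.
So at least 3 − 2 = 1 must be lifted.

1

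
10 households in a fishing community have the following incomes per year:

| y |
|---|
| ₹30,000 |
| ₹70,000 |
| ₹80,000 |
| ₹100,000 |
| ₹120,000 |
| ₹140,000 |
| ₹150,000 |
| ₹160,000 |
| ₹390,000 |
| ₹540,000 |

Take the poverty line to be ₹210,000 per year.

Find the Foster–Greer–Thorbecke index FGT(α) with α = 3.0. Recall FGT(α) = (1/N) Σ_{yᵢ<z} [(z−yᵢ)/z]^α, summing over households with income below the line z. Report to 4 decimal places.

0.1460

Below the line: ₹30,000, ₹70,000, ₹80,000, ₹100,000, ₹120,000, ₹140,000, ₹150,000, ₹160,000 (q = 8 of N = 10).
Relative gaps: (210000−30000)/210000 = 0.8571; (210000−70000)/210000 = 0.6667; (210000−80000)/210000 = 0.6190; (210000−100000)/210000 = 0.5238; (210000−120000)/210000 = 0.4286; (210000−140000)/210000 = 0.3333; (210000−150000)/210000 = 0.2857; (210000−160000)/210000 = 0.2381.
Raised to α = 3.0: 0.62974; 0.29630; 0.23723; 0.14372; 0.07872; 0.03704; 0.02332; 0.01350.
Sum = 1.459562; FGT(3.0) = 1.459562 / 10 = 0.1460.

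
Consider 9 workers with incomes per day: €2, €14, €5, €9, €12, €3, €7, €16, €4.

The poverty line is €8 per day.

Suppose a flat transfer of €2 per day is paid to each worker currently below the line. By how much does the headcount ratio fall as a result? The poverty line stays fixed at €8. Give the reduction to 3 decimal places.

0.111

Before: below the line — €2, €3, €4, €5, €7; headcount ratio = 0.55556.
After the €2 transfer: below the line — €4, €5, €6, €7; headcount ratio = 0.44444.
Reduction = 0.55556 − 0.44444 = 0.111.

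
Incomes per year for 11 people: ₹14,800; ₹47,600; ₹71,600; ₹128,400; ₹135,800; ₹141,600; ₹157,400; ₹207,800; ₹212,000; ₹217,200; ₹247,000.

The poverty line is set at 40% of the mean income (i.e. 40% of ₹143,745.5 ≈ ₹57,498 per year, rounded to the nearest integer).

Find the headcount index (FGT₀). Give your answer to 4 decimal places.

0.1818

2 of the 11 people have income below ₹57,498.
H = 2/11 = 0.1818.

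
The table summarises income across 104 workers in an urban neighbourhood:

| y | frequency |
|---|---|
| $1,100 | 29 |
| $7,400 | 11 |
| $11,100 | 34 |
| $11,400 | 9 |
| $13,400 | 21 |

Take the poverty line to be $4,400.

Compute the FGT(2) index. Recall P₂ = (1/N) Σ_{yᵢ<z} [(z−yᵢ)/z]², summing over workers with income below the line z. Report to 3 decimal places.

0.157

Incomes under z: 29×$1,100 (q = 29 of N = 104).
Gap ratios (z−y)/z: (4400−1100)/4400 = 0.7500 (×29).
Squared: 0.5625 (×29).
Sum = 16.312500; P₂ = 16.312500 / 104 = 0.157.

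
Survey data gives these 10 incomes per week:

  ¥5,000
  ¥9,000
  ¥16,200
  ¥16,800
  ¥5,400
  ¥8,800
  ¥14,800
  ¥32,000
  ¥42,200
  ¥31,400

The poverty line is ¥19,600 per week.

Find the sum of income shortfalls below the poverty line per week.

Incomes under z: ¥5,000, ¥5,400, ¥8,800, ¥9,000, ¥14,800, ¥16,200, ¥16,800 (q = 7 of N = 10).
Individual gaps: 19600−5000 = 14600; 19600−5400 = 14200; 19600−8800 = 10800; 19600−9000 = 10600; 19600−14800 = 4800; 19600−16200 = 3400; 19600−16800 = 2800.
Aggregate gap = ¥61,200.

¥61,200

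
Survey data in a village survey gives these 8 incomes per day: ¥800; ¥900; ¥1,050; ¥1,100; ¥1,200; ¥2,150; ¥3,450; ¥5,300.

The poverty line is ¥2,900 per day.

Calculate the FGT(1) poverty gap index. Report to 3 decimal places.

0.440

Below the line: ¥800, ¥900, ¥1,050, ¥1,100, ¥1,200, ¥2,150 (q = 6 of N = 8).
Shortfall ratios: (2900−800)/2900 = 0.7241; (2900−900)/2900 = 0.6897; (2900−1050)/2900 = 0.6379; (2900−1100)/2900 = 0.6207; (2900−1200)/2900 = 0.5862; (2900−2150)/2900 = 0.2586.
Sum of shortfalls = 3.517241; P₁ averages over all N: 3.517241 / 8 = 0.440.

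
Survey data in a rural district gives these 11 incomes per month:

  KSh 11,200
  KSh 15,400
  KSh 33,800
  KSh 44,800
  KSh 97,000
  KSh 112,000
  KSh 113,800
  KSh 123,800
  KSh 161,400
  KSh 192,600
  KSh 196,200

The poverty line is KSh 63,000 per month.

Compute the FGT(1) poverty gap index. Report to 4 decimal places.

0.2118

Below the line: KSh 11,200, KSh 15,400, KSh 33,800, KSh 44,800 (q = 4 of N = 11).
Relative gaps: (63000−11200)/63000 = 0.8222; (63000−15400)/63000 = 0.7556; (63000−33800)/63000 = 0.4635; (63000−44800)/63000 = 0.2889.
Σ = 2.330159. Dividing by the full population N = 11 gives P₁ = 0.2118.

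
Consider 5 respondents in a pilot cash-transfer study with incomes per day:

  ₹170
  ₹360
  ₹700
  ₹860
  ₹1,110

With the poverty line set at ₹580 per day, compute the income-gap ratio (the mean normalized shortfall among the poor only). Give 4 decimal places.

Poor units: ₹170, ₹360 (q = 2 of N = 5).
Shortfall ratios (z−y)/z: 0.7069, 0.3793; sum = 1.086207.
The income-gap ratio divides by q (the poor only): 1.086207 / 2 = 0.5431.

0.5431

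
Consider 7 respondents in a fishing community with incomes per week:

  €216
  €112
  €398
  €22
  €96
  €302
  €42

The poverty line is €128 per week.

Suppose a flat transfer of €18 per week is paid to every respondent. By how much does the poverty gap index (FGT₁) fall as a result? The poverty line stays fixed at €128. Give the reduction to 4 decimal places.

0.0781

Before: below the line — €22, €42, €96, €112; poverty gap index (FGT₁) = 0.267857.
After the €18 transfer: below the line — €40, €60, €114; poverty gap index (FGT₁) = 0.189732.
Reduction = 0.267857 − 0.189732 = 0.0781.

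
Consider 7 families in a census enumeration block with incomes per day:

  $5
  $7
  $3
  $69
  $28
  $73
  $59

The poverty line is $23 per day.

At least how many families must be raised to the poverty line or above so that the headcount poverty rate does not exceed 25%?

Currently q = 3 of N = 7 are below the line (H = 0.429).
A headcount ratio of at most 25% allows at most ⌊0.25 × 7⌋ = 1 poor families.
So at least 3 − 1 = 2 must be lifted.

2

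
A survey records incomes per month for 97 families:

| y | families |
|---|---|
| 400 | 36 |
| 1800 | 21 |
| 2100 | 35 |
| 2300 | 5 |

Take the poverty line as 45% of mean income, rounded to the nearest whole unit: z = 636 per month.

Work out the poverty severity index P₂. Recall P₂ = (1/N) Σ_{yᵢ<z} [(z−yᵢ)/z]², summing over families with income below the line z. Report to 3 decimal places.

0.051

Poor units: 36×400 (q = 36 of N = 97).
Normalized shortfalls: (636−400)/636 = 0.3711 (×36).
Squared: 0.1377 (×36).
Sum = 4.956924; P₂ = 4.956924 / 97 = 0.051.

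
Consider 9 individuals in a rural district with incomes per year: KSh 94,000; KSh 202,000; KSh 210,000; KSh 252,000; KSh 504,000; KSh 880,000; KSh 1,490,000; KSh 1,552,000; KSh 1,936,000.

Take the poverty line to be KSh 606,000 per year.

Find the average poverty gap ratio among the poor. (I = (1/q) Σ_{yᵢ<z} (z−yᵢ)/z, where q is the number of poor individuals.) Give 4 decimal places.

0.5835

Poor units: KSh 94,000, KSh 202,000, KSh 210,000, KSh 252,000, KSh 504,000 (q = 5 of N = 9).
Shortfall ratios (z−y)/z: 0.8449, 0.6667, 0.6535, 0.5842, 0.1683; sum = 2.917492.
The income-gap ratio divides by q (the poor only): 2.917492 / 5 = 0.5835.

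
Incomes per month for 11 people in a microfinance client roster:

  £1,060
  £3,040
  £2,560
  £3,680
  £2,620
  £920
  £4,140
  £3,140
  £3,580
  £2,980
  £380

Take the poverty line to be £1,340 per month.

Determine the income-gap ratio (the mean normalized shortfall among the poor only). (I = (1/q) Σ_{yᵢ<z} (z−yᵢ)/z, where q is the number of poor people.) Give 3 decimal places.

Poor units: £380, £920, £1,060 (q = 3 of N = 11).
Shortfall ratios (z−y)/z: 0.7164, 0.3134, 0.2090; sum = 1.238806.
I averages over the q = 3 poor units only: 1.238806 / 3 = 0.413.

0.413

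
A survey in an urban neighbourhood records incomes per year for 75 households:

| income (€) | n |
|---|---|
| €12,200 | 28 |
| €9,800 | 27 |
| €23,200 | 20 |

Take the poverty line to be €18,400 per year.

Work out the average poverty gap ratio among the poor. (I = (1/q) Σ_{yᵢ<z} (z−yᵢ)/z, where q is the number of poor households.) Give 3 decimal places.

Below z: 27×€9,800, 28×€12,200 (q = 55 of N = 75).
Relative gaps: 0.4674 (×27), 0.3370 (×28); sum = 22.054348.
I averages over the q = 55 poor units only: 22.054348 / 55 = 0.401.

0.401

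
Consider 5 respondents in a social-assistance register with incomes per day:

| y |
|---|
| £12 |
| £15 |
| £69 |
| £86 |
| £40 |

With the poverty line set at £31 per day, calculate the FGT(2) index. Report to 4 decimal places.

0.1284

Below the line: £12, £15 (q = 2 of N = 5).
Relative gaps: (31−12)/31 = 0.6129; (31−15)/31 = 0.5161.
Squared: 0.3757; 0.2664.
Sum = 0.642040; P₂ = 0.642040 / 5 = 0.1284.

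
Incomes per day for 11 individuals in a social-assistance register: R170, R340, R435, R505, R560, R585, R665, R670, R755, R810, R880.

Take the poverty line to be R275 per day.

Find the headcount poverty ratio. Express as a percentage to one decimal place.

1 of the 11 individuals have income below R275.
H = 1/11 = 9.1%.

9.1%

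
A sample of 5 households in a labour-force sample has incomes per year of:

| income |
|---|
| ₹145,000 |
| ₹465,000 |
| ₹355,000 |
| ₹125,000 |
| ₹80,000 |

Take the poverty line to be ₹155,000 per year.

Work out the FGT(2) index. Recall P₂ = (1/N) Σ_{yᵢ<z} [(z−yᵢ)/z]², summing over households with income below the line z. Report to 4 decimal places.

0.0552

Poor units: ₹80,000, ₹125,000, ₹145,000 (q = 3 of N = 5).
Shortfall ratios: (155000−80000)/155000 = 0.4839; (155000−125000)/155000 = 0.1935; (155000−145000)/155000 = 0.0645.
Squared: 0.2341; 0.0375; 0.0042.
Sum = 0.275754; P₂ = 0.275754 / 5 = 0.0552.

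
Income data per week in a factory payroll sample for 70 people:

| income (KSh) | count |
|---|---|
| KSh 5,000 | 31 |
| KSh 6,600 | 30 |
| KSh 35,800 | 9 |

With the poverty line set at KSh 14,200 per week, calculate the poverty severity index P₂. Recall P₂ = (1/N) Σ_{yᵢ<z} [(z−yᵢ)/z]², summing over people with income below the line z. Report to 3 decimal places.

Poor units: 31×KSh 5,000, 30×KSh 6,600 (q = 61 of N = 70).
Relative gaps: (14200−5000)/14200 = 0.6479 (×31); (14200−6600)/14200 = 0.5352 (×30).
Squared: 0.4198 (×31); 0.2865 (×30).
Sum = 21.606031; P₂ = 21.606031 / 70 = 0.309.

0.309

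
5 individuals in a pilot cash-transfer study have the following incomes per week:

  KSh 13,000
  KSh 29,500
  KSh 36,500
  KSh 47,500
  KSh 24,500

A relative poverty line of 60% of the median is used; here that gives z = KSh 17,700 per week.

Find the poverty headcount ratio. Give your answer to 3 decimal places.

0.200

1 of the 5 individuals have income below KSh 17,700.
H = 1/5 = 0.200.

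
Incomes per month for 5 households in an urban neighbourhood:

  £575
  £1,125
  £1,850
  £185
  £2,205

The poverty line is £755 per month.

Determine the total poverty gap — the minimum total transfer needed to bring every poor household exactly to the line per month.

£750

Poor units: £185, £575 (q = 2 of N = 5).
Individual gaps: 755−185 = 570; 755−575 = 180.
Aggregate gap = £750.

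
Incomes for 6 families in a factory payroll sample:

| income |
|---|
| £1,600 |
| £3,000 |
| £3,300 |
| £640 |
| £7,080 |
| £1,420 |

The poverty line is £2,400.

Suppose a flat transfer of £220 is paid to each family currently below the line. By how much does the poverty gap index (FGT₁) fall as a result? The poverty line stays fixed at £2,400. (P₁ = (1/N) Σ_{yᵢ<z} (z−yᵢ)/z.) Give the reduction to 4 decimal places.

0.0458

Before: below the line — £640, £1,420, £1,600; poverty gap index (FGT₁) = 0.245833.
After the £220 transfer: below the line — £860, £1,640, £1,820; poverty gap index (FGT₁) = 0.200000.
Reduction = 0.245833 − 0.200000 = 0.0458.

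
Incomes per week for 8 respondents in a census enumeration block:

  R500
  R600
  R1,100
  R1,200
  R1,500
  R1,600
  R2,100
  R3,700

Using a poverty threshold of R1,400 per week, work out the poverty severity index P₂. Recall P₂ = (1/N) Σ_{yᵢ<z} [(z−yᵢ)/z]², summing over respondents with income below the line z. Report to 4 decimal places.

0.1008

Poor units: R500, R600, R1,100, R1,200 (q = 4 of N = 8).
Normalized shortfalls: (1400−500)/1400 = 0.6429; (1400−600)/1400 = 0.5714; (1400−1100)/1400 = 0.2143; (1400−1200)/1400 = 0.1429.
Squared: 0.4133; 0.3265; 0.0459; 0.0204.
Sum = 0.806122; P₂ = 0.806122 / 8 = 0.1008.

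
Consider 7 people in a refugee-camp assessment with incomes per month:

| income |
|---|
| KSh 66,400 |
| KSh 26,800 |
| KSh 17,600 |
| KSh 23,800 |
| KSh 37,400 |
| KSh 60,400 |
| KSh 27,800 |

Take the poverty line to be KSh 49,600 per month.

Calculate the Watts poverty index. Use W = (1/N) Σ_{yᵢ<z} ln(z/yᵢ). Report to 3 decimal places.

0.464

Poor units: KSh 17,600, KSh 23,800, KSh 26,800, KSh 27,800, KSh 37,400 (q = 5 of N = 7).
Log shortfalls: ln(49600/17600) = 1.0361; ln(49600/23800) = 0.7343; ln(49600/26800) = 0.6156; ln(49600/27800) = 0.5790; ln(49600/37400) = 0.2823.
W = 3.247261 / 7 = 0.464.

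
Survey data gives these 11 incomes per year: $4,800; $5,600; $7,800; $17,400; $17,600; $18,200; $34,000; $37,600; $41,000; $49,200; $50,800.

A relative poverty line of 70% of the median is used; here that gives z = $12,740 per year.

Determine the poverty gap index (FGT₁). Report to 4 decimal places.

0.1429

Below the line: $4,800, $5,600, $7,800 (q = 3 of N = 11).
Shortfall ratios: (12740−4800)/12740 = 0.6232; (12740−5600)/12740 = 0.5604; (12740−7800)/12740 = 0.3878.
Σ = 1.571429. Dividing by the full population N = 11 gives P₁ = 0.1429.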